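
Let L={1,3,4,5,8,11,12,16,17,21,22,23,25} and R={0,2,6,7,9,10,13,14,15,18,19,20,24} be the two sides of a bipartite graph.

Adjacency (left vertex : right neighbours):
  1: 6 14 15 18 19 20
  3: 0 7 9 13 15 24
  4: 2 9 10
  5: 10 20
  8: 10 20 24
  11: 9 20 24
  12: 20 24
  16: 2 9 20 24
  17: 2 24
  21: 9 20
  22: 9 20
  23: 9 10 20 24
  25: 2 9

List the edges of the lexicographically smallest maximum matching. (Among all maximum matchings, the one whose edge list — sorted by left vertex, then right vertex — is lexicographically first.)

|M| = 7 (so the lex-smallest maximum matching has 7 edges)
process left vertices in ascending order; for each, take the smallest-labelled available neighbour that still permits 7 edges overall, or leave it unmatched if none does
lex-smallest matching: {1-6, 3-0, 4-2, 5-10, 8-20, 11-9, 12-24}

Lex-smallest maximum matching: {(1,6), (3,0), (4,2), (5,10), (8,20), (11,9), (12,24)}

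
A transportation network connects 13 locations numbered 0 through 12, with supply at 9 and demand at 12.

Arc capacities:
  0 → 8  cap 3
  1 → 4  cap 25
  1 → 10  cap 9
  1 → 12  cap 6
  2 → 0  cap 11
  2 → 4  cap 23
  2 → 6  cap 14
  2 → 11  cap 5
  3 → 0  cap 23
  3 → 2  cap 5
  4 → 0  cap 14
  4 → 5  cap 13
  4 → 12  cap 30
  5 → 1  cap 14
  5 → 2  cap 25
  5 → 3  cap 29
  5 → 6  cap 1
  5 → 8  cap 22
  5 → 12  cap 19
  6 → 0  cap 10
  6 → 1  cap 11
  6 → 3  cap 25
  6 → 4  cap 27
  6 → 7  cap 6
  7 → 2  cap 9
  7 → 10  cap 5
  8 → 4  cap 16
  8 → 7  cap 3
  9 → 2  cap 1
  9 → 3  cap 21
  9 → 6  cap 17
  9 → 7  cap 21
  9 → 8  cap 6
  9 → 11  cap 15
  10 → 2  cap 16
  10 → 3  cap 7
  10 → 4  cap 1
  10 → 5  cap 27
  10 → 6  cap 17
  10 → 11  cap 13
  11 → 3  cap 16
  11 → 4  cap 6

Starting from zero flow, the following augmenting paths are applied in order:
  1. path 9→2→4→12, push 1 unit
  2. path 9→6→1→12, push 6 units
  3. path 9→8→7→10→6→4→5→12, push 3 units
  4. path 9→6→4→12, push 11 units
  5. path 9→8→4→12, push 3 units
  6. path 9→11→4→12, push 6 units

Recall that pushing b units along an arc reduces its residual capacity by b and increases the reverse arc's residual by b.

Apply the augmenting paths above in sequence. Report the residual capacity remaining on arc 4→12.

Residual capacity of (4,12): 9

after path 1 (9→2→4→12, push 1): res(4,12)=29
after path 2 (9→6→1→12, push 6): res(4,12)=29
after path 3 (9→8→7→10→6→4→5→12, push 3): res(4,12)=29
after path 4 (9→6→4→12, push 11): res(4,12)=18
after path 5 (9→8→4→12, push 3): res(4,12)=15
after path 6 (9→11→4→12, push 6): res(4,12)=9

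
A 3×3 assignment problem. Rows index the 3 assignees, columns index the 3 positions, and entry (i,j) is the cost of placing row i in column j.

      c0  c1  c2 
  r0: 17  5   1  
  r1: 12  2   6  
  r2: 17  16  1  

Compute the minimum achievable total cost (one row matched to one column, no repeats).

optimal assignment: row0→col1 (cost 5), row1→col0 (cost 12), row2→col2 (cost 1)
total = 5 + 12 + 1 = 18

Minimum assignment cost: 18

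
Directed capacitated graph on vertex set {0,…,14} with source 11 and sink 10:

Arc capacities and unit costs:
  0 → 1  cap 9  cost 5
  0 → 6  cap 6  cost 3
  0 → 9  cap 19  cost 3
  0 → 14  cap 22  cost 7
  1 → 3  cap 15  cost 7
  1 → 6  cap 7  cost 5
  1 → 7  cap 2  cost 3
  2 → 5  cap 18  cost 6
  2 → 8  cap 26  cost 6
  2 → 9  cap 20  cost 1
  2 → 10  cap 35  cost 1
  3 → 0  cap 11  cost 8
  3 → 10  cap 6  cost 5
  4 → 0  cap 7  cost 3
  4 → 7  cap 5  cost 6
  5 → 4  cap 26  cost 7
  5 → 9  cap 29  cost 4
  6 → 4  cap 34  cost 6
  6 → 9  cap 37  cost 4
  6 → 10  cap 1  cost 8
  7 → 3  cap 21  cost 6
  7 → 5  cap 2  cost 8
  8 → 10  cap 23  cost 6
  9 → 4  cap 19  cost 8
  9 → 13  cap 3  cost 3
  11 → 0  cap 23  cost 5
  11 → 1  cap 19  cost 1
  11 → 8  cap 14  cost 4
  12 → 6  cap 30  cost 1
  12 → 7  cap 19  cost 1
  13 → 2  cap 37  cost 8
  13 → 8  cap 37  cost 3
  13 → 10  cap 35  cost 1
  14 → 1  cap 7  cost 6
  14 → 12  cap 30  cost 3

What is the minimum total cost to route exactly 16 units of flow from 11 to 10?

shortest-cost path #1: 11→8→10 push 14 @ unit cost 10 (adds 140)
shortest-cost path #2: 11→0→9→13→10 push 2 @ unit cost 12 (adds 24)
total cost = 164

Minimum cost for 16 units: 164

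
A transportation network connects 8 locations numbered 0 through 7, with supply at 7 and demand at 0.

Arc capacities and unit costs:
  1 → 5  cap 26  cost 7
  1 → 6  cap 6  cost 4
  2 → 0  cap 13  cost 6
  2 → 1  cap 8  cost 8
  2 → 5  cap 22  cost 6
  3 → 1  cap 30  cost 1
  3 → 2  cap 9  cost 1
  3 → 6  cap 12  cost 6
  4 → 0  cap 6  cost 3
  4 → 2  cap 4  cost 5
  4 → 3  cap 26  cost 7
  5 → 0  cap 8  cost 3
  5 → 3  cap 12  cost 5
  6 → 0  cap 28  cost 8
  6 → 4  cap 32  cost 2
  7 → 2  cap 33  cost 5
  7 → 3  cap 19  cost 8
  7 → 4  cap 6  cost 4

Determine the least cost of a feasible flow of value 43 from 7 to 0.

shortest-cost path #1: 7→4→0 push 6 @ unit cost 7 (adds 42)
shortest-cost path #2: 7→2→0 push 13 @ unit cost 11 (adds 143)
shortest-cost path #3: 7→2→5→0 push 8 @ unit cost 14 (adds 112)
shortest-cost path #4: 7→3→1→6→0 push 6 @ unit cost 21 (adds 126)
shortest-cost path #5: 7→3→6→0 push 10 @ unit cost 22 (adds 220)
total cost = 643

Minimum cost for 43 units: 643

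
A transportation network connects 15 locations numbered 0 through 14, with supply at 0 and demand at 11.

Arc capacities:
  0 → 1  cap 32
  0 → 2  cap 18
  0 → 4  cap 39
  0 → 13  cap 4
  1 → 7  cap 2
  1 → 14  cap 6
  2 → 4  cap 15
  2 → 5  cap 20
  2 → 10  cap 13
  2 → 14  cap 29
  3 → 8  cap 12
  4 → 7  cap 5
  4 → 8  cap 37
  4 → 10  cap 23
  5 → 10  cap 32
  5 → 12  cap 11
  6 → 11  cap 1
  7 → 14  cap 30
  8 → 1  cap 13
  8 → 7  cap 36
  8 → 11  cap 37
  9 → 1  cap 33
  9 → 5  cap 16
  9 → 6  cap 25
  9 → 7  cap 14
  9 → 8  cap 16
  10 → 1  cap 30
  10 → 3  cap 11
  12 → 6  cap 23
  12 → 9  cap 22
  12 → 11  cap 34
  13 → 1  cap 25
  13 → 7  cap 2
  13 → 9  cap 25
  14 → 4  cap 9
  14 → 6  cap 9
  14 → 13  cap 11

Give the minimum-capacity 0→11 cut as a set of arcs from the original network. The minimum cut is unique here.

augment #1: 0→4→8→11 push 37
augment #2: 0→1→14→6→11 push 1
augment #3: 0→2→5→12→11 push 11
max flow = 49; residual-reachable set from 0 gives S-side
cut edges (S→T): {(5,12), (6,11), (8,11)} total cap 49

Min-cut arcs: {(5,12), (6,11), (8,11)} (total capacity 49)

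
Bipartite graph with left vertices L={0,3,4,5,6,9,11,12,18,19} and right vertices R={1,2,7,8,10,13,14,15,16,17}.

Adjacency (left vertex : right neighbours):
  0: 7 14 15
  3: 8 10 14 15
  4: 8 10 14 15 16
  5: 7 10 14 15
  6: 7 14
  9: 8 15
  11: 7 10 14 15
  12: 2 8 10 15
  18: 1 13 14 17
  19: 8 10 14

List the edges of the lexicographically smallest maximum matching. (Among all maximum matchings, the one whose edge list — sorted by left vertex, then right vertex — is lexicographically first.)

|M| = 8 (so the lex-smallest maximum matching has 8 edges)
process left vertices in ascending order; for each, take the smallest-labelled available neighbour that still permits 8 edges overall, or leave it unmatched if none does
lex-smallest matching: {0-7, 3-8, 4-16, 5-10, 6-14, 9-15, 12-2, 18-1}

Lex-smallest maximum matching: {(0,7), (3,8), (4,16), (5,10), (6,14), (9,15), (12,2), (18,1)}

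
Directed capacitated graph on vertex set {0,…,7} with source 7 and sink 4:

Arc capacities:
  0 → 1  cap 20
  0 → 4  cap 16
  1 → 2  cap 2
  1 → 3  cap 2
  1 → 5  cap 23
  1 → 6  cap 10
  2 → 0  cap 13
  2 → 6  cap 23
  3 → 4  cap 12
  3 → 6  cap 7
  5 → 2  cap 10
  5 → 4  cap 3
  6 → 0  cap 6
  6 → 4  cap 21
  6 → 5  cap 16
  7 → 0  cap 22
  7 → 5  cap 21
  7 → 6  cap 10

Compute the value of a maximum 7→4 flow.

augment #1: 7→0→4 bottleneck 16, total now 16
augment #2: 7→5→4 bottleneck 3, total now 19
augment #3: 7→6→4 bottleneck 10, total now 29
augment #4: 7→0→1→3→4 bottleneck 2, total now 31
augment #5: 7→0→1→6→4 bottleneck 4, total now 35
augment #6: 7→5→2→6→4 bottleneck 7, total now 42

Maximum flow value: 42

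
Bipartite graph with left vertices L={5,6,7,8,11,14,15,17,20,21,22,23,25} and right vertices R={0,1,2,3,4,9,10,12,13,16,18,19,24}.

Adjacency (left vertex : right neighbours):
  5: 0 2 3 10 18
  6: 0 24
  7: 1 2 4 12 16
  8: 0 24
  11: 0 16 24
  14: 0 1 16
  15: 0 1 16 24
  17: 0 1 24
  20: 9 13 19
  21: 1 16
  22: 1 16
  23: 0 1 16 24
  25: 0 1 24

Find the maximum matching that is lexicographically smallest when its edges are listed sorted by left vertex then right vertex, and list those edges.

Lex-smallest maximum matching: {(5,2), (6,0), (7,4), (8,24), (11,16), (14,1), (20,9)}

|M| = 7 (so the lex-smallest maximum matching has 7 edges)
process left vertices in ascending order; for each, take the smallest-labelled available neighbour that still permits 7 edges overall, or leave it unmatched if none does
lex-smallest matching: {5-2, 6-0, 7-4, 8-24, 11-16, 14-1, 20-9}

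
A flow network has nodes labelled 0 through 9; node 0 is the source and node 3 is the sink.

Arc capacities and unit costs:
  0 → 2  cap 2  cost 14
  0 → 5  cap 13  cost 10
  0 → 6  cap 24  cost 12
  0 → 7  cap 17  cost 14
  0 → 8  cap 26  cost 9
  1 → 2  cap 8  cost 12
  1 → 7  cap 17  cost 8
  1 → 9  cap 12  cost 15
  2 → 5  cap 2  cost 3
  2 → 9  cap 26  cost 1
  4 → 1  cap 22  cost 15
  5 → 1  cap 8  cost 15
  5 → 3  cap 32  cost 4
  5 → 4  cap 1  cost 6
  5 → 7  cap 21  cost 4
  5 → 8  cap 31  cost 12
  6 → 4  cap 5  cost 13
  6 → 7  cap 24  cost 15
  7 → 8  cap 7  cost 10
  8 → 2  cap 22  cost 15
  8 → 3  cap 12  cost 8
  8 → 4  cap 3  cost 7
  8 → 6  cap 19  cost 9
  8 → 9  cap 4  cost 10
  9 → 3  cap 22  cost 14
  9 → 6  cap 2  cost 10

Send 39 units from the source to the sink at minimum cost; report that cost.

Minimum cost for 39 units: 872

shortest-cost path #1: 0→5→3 push 13 @ unit cost 14 (adds 182)
shortest-cost path #2: 0→8→3 push 12 @ unit cost 17 (adds 204)
shortest-cost path #3: 0→2→5→3 push 2 @ unit cost 21 (adds 42)
shortest-cost path #4: 0→8→9→3 push 4 @ unit cost 33 (adds 132)
shortest-cost path #5: 0→8→2→9→3 push 8 @ unit cost 39 (adds 312)
total cost = 872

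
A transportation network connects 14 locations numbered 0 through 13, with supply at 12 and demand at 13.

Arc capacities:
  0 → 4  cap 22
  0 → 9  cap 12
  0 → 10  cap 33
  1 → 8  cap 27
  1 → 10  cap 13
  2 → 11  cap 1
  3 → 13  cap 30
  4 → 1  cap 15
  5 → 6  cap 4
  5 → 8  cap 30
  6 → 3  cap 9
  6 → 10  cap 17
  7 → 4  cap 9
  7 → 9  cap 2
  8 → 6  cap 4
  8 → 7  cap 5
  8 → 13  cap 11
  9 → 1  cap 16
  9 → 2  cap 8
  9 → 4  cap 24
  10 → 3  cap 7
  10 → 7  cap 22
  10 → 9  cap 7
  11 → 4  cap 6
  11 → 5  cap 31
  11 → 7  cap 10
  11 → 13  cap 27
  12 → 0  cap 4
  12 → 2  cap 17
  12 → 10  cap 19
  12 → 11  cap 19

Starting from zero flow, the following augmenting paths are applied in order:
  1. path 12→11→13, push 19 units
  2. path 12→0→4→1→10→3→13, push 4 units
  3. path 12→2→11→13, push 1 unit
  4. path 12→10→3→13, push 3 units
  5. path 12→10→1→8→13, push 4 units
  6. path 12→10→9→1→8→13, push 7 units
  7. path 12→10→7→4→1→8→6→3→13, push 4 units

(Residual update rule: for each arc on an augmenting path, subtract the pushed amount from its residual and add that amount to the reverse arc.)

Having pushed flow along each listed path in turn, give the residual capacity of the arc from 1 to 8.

after path 1 (12→11→13, push 19): res(1,8)=27
after path 2 (12→0→4→1→10→3→13, push 4): res(1,8)=27
after path 3 (12→2→11→13, push 1): res(1,8)=27
after path 4 (12→10→3→13, push 3): res(1,8)=27
after path 5 (12→10→1→8→13, push 4): res(1,8)=23
after path 6 (12→10→9→1→8→13, push 7): res(1,8)=16
after path 7 (12→10→7→4→1→8→6→3→13, push 4): res(1,8)=12

Residual capacity of (1,8): 12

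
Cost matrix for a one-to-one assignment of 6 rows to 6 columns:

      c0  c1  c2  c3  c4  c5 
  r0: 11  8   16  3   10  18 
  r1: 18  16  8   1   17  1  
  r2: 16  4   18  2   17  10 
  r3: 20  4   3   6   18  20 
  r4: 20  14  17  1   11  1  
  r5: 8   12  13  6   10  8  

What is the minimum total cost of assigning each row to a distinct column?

Minimum assignment cost: 27

one of 2 optimal assignments: row0→col4 (cost 10), row1→col3 (cost 1), row2→col1 (cost 4), row3→col2 (cost 3), row4→col5 (cost 1), row5→col0 (cost 8)
total = 10 + 1 + 4 + 3 + 1 + 8 = 27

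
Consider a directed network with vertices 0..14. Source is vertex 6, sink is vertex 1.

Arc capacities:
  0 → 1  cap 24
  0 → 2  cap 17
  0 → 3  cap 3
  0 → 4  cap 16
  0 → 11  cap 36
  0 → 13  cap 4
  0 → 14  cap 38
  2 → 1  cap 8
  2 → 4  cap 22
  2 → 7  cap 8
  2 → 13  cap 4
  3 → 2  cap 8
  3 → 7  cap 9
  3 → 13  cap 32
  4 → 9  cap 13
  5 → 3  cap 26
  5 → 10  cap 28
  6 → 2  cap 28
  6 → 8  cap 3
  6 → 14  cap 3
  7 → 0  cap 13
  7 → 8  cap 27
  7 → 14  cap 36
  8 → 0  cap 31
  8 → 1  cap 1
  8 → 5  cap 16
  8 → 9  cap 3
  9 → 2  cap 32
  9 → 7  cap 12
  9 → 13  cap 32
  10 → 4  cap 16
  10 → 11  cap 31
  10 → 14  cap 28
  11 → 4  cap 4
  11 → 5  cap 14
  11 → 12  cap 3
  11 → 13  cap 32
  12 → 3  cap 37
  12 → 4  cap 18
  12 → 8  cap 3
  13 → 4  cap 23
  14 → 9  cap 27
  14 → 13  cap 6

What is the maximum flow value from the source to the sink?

Maximum flow value: 31

augment #1: 6→2→1 bottleneck 8, total now 8
augment #2: 6→8→1 bottleneck 1, total now 9
augment #3: 6→8→0→1 bottleneck 2, total now 11
augment #4: 6→2→7→0→1 bottleneck 8, total now 19
augment #5: 6→14→9→7→0→1 bottleneck 3, total now 22
augment #6: 6→2→4→9→7→0→1 bottleneck 2, total now 24
augment #7: 6→2→4→9→7→8→0→1 bottleneck 7, total now 31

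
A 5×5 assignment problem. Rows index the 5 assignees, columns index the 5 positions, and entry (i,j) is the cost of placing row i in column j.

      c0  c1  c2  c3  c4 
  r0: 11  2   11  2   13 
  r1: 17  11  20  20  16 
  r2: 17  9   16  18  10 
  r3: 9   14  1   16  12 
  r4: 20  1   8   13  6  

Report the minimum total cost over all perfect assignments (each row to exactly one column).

optimal assignment: row0→col3 (cost 2), row1→col0 (cost 17), row2→col4 (cost 10), row3→col2 (cost 1), row4→col1 (cost 1)
total = 2 + 17 + 10 + 1 + 1 = 31

Minimum assignment cost: 31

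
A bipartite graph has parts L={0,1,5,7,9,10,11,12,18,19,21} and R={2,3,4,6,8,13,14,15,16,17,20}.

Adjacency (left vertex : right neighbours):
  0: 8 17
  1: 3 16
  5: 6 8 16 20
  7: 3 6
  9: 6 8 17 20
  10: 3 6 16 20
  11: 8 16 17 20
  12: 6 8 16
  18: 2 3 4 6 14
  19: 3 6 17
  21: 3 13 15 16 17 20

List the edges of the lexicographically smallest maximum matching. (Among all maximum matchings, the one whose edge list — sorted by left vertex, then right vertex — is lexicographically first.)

|M| = 8 (so the lex-smallest maximum matching has 8 edges)
process left vertices in ascending order; for each, take the smallest-labelled available neighbour that still permits 8 edges overall, or leave it unmatched if none does
lex-smallest matching: {0-8, 1-3, 5-6, 9-17, 10-16, 11-20, 18-2, 21-13}

Lex-smallest maximum matching: {(0,8), (1,3), (5,6), (9,17), (10,16), (11,20), (18,2), (21,13)}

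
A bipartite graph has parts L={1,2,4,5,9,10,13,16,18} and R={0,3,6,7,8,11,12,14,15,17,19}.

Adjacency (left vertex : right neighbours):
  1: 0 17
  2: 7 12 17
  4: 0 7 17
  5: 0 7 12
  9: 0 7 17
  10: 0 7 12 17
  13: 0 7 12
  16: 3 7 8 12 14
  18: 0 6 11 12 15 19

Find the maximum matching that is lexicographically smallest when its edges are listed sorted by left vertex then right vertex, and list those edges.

Lex-smallest maximum matching: {(1,0), (2,7), (4,17), (5,12), (16,3), (18,6)}

|M| = 6 (so the lex-smallest maximum matching has 6 edges)
process left vertices in ascending order; for each, take the smallest-labelled available neighbour that still permits 6 edges overall, or leave it unmatched if none does
lex-smallest matching: {1-0, 2-7, 4-17, 5-12, 16-3, 18-6}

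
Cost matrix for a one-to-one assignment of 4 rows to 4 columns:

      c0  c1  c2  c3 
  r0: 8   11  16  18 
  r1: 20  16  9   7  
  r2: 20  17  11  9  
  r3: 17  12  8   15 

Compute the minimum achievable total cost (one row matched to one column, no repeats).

Minimum assignment cost: 38

one of 2 optimal assignments: row0→col0 (cost 8), row1→col2 (cost 9), row2→col3 (cost 9), row3→col1 (cost 12)
total = 8 + 9 + 9 + 12 = 38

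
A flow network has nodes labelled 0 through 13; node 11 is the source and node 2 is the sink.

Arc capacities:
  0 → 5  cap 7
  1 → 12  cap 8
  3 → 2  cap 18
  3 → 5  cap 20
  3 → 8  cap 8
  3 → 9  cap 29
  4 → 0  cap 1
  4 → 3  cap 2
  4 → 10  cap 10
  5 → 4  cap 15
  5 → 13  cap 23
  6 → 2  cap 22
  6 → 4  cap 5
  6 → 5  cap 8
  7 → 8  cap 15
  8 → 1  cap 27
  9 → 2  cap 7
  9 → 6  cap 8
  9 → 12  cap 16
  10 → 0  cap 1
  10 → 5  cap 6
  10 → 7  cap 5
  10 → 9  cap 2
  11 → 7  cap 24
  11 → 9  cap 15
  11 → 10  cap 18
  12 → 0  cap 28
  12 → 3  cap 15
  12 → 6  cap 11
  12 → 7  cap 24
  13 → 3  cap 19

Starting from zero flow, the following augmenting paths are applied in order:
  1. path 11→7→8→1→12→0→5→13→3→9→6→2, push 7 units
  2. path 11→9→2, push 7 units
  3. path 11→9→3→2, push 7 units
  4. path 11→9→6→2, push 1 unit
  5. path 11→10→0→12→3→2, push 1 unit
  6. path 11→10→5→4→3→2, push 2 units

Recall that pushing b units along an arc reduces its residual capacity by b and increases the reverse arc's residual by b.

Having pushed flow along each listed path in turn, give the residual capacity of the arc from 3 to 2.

Residual capacity of (3,2): 8

after path 1 (11→7→8→1→12→0→5→13→3→9→6→2, push 7): res(3,2)=18
after path 2 (11→9→2, push 7): res(3,2)=18
after path 3 (11→9→3→2, push 7): res(3,2)=11
after path 4 (11→9→6→2, push 1): res(3,2)=11
after path 5 (11→10→0→12→3→2, push 1): res(3,2)=10
after path 6 (11→10→5→4→3→2, push 2): res(3,2)=8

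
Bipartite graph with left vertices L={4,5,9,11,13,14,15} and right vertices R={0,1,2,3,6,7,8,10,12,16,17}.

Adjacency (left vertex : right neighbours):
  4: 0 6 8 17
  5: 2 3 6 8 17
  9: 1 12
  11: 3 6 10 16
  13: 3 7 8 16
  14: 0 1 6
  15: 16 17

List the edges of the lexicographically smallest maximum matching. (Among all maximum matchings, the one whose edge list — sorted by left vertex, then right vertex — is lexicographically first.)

|M| = 7 (so the lex-smallest maximum matching has 7 edges)
process left vertices in ascending order; for each, take the smallest-labelled available neighbour that still permits 7 edges overall, or leave it unmatched if none does
lex-smallest matching: {4-0, 5-2, 9-1, 11-3, 13-7, 14-6, 15-16}

Lex-smallest maximum matching: {(4,0), (5,2), (9,1), (11,3), (13,7), (14,6), (15,16)}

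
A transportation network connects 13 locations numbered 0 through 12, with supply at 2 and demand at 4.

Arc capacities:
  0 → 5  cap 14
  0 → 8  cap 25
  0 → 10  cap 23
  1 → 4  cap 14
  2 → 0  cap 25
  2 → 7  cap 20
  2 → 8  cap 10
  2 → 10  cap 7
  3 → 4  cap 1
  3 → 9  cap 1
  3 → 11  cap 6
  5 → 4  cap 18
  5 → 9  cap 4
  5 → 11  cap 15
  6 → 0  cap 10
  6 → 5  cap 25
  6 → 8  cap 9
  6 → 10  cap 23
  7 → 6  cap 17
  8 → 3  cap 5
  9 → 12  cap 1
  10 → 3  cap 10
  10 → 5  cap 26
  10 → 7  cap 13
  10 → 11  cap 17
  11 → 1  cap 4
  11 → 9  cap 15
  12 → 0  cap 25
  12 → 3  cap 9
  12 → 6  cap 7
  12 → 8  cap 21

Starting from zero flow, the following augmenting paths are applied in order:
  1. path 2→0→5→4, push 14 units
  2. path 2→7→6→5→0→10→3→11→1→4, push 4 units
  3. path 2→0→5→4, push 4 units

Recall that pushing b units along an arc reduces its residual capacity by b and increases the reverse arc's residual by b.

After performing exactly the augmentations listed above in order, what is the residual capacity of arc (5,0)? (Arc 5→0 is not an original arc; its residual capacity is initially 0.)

Residual capacity of (5,0): 14

after path 1 (2→0→5→4, push 14): res(5,0)=14
after path 2 (2→7→6→5→0→10→3→11→1→4, push 4): res(5,0)=10
after path 3 (2→0→5→4, push 4): res(5,0)=14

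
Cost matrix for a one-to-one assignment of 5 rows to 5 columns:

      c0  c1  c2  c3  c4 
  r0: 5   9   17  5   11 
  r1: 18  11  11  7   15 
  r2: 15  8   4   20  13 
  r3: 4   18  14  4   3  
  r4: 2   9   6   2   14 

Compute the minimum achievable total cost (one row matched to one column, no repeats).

one of 3 optimal assignments: row0→col0 (cost 5), row1→col1 (cost 11), row2→col2 (cost 4), row3→col4 (cost 3), row4→col3 (cost 2)
total = 5 + 11 + 4 + 3 + 2 = 25

Minimum assignment cost: 25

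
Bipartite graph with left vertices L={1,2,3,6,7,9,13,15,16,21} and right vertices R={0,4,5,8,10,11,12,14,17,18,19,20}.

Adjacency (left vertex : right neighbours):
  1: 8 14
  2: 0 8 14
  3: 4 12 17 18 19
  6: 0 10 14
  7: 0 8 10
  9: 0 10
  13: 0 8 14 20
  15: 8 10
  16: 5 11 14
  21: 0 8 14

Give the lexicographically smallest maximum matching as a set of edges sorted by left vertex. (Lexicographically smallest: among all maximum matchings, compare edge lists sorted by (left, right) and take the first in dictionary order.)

Lex-smallest maximum matching: {(1,8), (2,0), (3,4), (6,10), (13,20), (16,5), (21,14)}

|M| = 7 (so the lex-smallest maximum matching has 7 edges)
process left vertices in ascending order; for each, take the smallest-labelled available neighbour that still permits 7 edges overall, or leave it unmatched if none does
lex-smallest matching: {1-8, 2-0, 3-4, 6-10, 13-20, 16-5, 21-14}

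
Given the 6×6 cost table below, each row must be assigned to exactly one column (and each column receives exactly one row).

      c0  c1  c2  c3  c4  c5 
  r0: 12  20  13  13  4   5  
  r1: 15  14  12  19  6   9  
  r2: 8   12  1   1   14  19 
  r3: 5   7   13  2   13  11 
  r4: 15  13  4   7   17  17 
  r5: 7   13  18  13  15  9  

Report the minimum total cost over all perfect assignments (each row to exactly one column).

optimal assignment: row0→col5 (cost 5), row1→col4 (cost 6), row2→col3 (cost 1), row3→col1 (cost 7), row4→col2 (cost 4), row5→col0 (cost 7)
total = 5 + 6 + 1 + 7 + 4 + 7 = 30

Minimum assignment cost: 30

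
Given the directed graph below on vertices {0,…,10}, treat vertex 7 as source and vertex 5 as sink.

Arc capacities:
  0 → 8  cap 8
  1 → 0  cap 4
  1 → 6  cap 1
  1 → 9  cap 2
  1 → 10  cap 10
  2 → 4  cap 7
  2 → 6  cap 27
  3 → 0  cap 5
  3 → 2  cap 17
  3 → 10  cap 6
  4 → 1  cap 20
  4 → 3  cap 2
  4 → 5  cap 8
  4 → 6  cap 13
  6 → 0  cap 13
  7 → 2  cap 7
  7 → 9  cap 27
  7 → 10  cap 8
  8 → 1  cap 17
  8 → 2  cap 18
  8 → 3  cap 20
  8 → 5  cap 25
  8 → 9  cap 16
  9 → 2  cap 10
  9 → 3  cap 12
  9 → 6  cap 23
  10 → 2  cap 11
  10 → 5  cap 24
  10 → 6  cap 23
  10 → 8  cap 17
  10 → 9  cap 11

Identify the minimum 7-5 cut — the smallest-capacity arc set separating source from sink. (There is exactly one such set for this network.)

augment #1: 7→10→5 push 8
augment #2: 7→2→4→5 push 7
augment #3: 7→9→3→10→5 push 6
augment #4: 7→9→3→0→8→5 push 5
augment #5: 7→9→6→0→8→5 push 3
max flow = 29; residual-reachable set from 7 gives S-side
cut edges (S→T): {(0,8), (2,4), (3,10), (7,10)} total cap 29

Min-cut arcs: {(0,8), (2,4), (3,10), (7,10)} (total capacity 29)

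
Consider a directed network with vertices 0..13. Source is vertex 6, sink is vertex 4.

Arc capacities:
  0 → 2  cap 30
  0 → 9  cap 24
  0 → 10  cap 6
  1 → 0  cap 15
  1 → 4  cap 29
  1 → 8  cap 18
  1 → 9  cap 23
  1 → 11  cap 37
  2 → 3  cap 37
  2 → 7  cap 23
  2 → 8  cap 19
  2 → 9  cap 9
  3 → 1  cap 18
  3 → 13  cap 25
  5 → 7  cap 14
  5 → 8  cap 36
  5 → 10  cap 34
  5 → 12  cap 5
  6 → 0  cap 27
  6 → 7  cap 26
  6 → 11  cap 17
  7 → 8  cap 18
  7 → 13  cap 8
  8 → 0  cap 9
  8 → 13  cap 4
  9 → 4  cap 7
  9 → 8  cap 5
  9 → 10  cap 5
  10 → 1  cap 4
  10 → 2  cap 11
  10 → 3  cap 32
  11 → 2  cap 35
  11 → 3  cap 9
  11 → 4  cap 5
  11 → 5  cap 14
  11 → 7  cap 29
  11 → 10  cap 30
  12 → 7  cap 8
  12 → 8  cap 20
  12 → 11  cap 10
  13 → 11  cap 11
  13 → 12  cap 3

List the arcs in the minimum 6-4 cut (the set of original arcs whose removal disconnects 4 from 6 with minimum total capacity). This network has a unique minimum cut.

augment #1: 6→11→4 push 5
augment #2: 6→0→9→4 push 7
augment #3: 6→0→10→1→4 push 4
augment #4: 6→11→3→1→4 push 9
augment #5: 6→0→2→3→1→4 push 9
max flow = 34; residual-reachable set from 6 gives S-side
cut edges (S→T): {(3,1), (9,4), (10,1), (11,4)} total cap 34

Min-cut arcs: {(3,1), (9,4), (10,1), (11,4)} (total capacity 34)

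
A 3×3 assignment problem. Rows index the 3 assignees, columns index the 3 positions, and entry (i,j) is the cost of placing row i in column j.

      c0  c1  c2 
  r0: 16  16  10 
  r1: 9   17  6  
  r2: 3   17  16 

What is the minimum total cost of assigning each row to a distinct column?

optimal assignment: row0→col1 (cost 16), row1→col2 (cost 6), row2→col0 (cost 3)
total = 16 + 6 + 3 = 25

Minimum assignment cost: 25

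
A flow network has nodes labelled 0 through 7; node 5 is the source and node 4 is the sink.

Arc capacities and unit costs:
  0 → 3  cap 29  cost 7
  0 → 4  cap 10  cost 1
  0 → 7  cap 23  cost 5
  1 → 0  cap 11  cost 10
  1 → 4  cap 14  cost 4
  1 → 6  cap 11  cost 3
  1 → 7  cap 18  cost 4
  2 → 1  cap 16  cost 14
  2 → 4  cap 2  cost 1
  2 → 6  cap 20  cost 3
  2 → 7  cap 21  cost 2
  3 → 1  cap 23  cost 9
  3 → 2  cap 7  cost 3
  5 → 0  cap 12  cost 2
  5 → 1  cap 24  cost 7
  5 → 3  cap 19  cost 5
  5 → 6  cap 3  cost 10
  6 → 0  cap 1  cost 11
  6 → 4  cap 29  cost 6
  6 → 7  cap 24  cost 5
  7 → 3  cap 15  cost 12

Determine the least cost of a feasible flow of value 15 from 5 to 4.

shortest-cost path #1: 5→0→4 push 10 @ unit cost 3 (adds 30)
shortest-cost path #2: 5→3→2→4 push 2 @ unit cost 9 (adds 18)
shortest-cost path #3: 5→1→4 push 3 @ unit cost 11 (adds 33)
total cost = 81

Minimum cost for 15 units: 81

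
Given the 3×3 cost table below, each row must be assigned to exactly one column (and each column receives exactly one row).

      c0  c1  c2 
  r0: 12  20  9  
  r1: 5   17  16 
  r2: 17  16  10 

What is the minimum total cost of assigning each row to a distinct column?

Minimum assignment cost: 30

optimal assignment: row0→col2 (cost 9), row1→col0 (cost 5), row2→col1 (cost 16)
total = 9 + 5 + 16 = 30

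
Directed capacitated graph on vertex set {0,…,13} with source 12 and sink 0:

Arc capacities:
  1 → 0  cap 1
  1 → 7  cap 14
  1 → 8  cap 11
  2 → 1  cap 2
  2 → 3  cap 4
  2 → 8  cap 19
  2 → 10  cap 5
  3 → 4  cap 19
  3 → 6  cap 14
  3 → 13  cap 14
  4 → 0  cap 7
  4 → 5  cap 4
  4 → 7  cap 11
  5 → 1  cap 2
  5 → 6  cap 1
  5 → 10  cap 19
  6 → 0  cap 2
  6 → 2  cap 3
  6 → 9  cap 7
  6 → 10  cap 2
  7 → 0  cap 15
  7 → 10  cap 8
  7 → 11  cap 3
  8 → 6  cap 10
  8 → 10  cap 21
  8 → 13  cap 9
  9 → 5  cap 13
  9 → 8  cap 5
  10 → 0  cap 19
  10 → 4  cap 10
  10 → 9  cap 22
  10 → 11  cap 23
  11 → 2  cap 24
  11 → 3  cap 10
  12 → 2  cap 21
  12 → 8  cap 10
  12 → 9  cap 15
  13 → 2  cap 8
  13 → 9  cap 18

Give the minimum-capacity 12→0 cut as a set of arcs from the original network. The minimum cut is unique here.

Min-cut arcs: {(2,1), (4,0), (4,7), (5,1), (6,0), (10,0)} (total capacity 43)

augment #1: 12→2→1→0 push 1
augment #2: 12→2→10→0 push 5
augment #3: 12→8→6→0 push 2
augment #4: 12→8→10→0 push 8
augment #5: 12→2→1→7→0 push 1
augment #6: 12→2→3→4→0 push 4
augment #7: 12→2→8→10→0 push 6
augment #8: 12→2→8→10→4→0 push 3
augment #9: 12→9→5→1→7→0 push 2
augment #10: 12→2→8→10→4→7→0 push 1
augment #11: 12→9→5→10→4→7→0 push 6
augment #12: 12→9→5→10→11→3→4→7→0 push 4
max flow = 43; residual-reachable set from 12 gives S-side
cut edges (S→T): {(2,1), (4,0), (4,7), (5,1), (6,0), (10,0)} total cap 43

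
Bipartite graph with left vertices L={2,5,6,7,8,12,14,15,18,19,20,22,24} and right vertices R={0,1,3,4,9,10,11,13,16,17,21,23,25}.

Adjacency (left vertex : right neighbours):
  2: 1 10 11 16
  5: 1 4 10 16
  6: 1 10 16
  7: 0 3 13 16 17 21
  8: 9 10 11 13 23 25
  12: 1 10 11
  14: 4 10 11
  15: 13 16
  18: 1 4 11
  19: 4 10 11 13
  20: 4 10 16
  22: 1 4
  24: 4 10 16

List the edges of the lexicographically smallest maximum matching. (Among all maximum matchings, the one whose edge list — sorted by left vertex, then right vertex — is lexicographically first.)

Lex-smallest maximum matching: {(2,1), (5,4), (6,10), (7,0), (8,9), (12,11), (15,13), (20,16)}

|M| = 8 (so the lex-smallest maximum matching has 8 edges)
process left vertices in ascending order; for each, take the smallest-labelled available neighbour that still permits 8 edges overall, or leave it unmatched if none does
lex-smallest matching: {2-1, 5-4, 6-10, 7-0, 8-9, 12-11, 15-13, 20-16}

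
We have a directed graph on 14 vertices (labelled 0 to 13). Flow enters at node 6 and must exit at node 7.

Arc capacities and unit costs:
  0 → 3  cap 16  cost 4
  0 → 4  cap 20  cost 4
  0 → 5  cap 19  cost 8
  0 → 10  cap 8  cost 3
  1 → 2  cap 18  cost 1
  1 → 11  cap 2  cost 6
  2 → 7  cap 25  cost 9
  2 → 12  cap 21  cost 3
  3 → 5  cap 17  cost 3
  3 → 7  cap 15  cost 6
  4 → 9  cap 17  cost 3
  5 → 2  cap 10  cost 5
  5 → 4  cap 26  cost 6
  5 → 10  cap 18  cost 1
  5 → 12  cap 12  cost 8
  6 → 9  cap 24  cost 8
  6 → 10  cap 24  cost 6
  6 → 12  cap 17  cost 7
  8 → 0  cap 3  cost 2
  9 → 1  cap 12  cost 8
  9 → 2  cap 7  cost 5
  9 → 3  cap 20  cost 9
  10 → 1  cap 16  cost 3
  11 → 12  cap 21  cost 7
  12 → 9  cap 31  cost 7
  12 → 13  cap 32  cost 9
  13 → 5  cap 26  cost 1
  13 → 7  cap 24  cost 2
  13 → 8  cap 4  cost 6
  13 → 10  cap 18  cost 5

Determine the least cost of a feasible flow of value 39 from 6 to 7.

shortest-cost path #1: 6→12→13→7 push 17 @ unit cost 18 (adds 306)
shortest-cost path #2: 6→10→1→2→7 push 16 @ unit cost 19 (adds 304)
shortest-cost path #3: 6→9→2→7 push 6 @ unit cost 22 (adds 132)
total cost = 742

Minimum cost for 39 units: 742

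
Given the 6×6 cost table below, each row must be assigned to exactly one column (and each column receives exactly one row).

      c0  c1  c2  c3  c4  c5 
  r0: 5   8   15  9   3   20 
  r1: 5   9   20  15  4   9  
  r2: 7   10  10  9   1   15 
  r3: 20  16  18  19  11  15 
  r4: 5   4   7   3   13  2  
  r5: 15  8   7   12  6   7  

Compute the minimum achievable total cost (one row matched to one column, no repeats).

optimal assignment: row0→col1 (cost 8), row1→col0 (cost 5), row2→col4 (cost 1), row3→col5 (cost 15), row4→col3 (cost 3), row5→col2 (cost 7)
total = 8 + 5 + 1 + 15 + 3 + 7 = 39

Minimum assignment cost: 39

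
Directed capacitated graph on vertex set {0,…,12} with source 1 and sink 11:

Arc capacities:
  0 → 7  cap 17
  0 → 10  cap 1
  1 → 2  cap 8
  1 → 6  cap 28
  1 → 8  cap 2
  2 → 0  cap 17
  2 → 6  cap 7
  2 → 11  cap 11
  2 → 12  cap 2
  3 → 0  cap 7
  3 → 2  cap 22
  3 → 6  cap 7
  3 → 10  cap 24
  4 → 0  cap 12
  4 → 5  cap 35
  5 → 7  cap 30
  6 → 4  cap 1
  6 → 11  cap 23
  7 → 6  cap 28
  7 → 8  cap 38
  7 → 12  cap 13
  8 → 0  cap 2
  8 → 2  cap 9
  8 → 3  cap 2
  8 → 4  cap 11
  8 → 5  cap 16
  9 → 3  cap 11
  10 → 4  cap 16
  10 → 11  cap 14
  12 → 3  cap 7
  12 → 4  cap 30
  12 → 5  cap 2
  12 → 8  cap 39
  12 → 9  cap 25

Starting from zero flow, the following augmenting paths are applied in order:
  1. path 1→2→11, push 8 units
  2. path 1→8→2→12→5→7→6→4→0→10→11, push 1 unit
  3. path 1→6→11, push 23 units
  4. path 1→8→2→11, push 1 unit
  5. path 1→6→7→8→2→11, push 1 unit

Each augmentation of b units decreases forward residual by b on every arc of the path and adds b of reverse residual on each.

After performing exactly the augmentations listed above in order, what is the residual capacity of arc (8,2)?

Residual capacity of (8,2): 6

after path 1 (1→2→11, push 8): res(8,2)=9
after path 2 (1→8→2→12→5→7→6→4→0→10→11, push 1): res(8,2)=8
after path 3 (1→6→11, push 23): res(8,2)=8
after path 4 (1→8→2→11, push 1): res(8,2)=7
after path 5 (1→6→7→8→2→11, push 1): res(8,2)=6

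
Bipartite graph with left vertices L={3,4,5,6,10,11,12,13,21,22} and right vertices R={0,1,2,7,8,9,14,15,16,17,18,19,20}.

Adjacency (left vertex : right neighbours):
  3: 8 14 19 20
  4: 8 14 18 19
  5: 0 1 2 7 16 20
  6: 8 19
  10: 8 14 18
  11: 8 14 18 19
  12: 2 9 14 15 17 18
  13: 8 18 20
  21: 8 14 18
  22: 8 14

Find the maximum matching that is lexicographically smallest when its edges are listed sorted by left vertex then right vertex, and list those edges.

Lex-smallest maximum matching: {(3,8), (4,14), (5,0), (6,19), (10,18), (12,2), (13,20)}

|M| = 7 (so the lex-smallest maximum matching has 7 edges)
process left vertices in ascending order; for each, take the smallest-labelled available neighbour that still permits 7 edges overall, or leave it unmatched if none does
lex-smallest matching: {3-8, 4-14, 5-0, 6-19, 10-18, 12-2, 13-20}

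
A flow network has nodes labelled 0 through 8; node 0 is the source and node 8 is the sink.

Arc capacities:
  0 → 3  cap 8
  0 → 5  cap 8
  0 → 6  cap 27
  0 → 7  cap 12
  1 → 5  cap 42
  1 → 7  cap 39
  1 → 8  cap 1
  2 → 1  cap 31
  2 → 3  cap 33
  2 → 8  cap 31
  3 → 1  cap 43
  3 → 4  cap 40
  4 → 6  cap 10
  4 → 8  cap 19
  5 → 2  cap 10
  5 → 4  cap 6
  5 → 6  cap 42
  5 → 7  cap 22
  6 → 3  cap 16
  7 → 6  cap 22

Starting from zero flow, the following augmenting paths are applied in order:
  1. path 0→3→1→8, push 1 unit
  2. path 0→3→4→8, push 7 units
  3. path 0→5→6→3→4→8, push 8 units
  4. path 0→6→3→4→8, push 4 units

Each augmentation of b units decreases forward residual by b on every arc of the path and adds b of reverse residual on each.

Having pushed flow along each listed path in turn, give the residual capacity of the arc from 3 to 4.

Residual capacity of (3,4): 21

after path 1 (0→3→1→8, push 1): res(3,4)=40
after path 2 (0→3→4→8, push 7): res(3,4)=33
after path 3 (0→5→6→3→4→8, push 8): res(3,4)=25
after path 4 (0→6→3→4→8, push 4): res(3,4)=21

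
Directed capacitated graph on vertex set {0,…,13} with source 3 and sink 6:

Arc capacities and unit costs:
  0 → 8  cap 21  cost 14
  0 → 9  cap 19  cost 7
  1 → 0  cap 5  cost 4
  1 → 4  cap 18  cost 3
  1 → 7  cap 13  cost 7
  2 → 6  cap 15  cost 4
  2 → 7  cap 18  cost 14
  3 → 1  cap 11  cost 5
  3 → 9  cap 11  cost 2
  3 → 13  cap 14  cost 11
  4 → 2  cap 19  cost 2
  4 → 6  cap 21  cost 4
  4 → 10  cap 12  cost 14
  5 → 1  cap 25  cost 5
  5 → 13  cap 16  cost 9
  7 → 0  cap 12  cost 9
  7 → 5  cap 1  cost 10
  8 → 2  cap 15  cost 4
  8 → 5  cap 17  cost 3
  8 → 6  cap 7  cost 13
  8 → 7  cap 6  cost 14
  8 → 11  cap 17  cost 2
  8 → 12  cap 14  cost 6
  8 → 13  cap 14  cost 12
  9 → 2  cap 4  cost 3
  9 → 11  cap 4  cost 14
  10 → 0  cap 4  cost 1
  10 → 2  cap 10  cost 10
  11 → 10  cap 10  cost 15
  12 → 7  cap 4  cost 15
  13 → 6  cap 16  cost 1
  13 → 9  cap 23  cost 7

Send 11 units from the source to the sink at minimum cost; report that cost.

Minimum cost for 11 units: 120

shortest-cost path #1: 3→9→2→6 push 4 @ unit cost 9 (adds 36)
shortest-cost path #2: 3→13→6 push 7 @ unit cost 12 (adds 84)
total cost = 120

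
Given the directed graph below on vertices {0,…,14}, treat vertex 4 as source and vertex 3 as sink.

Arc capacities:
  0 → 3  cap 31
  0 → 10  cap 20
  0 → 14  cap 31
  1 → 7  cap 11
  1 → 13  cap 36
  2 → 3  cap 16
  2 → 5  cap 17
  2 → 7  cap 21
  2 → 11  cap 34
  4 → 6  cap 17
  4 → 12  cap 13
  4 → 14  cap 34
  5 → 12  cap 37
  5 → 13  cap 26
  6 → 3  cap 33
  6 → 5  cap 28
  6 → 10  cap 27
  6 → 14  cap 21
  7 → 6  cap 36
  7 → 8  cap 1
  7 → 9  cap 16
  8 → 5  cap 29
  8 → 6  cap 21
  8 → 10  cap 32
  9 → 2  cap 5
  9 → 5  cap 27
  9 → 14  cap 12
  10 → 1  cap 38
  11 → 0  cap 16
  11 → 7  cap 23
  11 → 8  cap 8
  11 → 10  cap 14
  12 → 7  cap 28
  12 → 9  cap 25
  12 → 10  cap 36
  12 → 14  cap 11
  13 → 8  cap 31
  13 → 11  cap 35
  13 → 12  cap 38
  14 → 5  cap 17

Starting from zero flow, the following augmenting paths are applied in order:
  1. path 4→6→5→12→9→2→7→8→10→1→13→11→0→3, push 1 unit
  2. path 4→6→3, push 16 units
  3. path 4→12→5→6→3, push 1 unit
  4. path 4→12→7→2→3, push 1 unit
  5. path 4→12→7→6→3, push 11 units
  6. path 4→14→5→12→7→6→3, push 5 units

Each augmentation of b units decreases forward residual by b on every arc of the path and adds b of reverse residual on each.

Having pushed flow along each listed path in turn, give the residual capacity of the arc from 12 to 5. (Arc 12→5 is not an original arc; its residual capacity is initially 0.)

Residual capacity of (12,5): 5

after path 1 (4→6→5→12→9→2→7→8→10→1→13→11→0→3, push 1): res(12,5)=1
after path 2 (4→6→3, push 16): res(12,5)=1
after path 3 (4→12→5→6→3, push 1): res(12,5)=0
after path 4 (4→12→7→2→3, push 1): res(12,5)=0
after path 5 (4→12→7→6→3, push 11): res(12,5)=0
after path 6 (4→14→5→12→7→6→3, push 5): res(12,5)=5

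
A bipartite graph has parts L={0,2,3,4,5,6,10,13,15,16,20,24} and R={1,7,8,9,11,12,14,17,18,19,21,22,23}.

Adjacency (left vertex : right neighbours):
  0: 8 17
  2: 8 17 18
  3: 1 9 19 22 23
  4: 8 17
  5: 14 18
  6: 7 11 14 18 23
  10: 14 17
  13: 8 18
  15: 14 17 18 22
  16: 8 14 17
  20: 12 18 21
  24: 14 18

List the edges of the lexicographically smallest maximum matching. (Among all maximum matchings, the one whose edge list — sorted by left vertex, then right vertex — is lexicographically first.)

Lex-smallest maximum matching: {(0,8), (2,17), (3,1), (5,14), (6,7), (13,18), (15,22), (20,12)}

|M| = 8 (so the lex-smallest maximum matching has 8 edges)
process left vertices in ascending order; for each, take the smallest-labelled available neighbour that still permits 8 edges overall, or leave it unmatched if none does
lex-smallest matching: {0-8, 2-17, 3-1, 5-14, 6-7, 13-18, 15-22, 20-12}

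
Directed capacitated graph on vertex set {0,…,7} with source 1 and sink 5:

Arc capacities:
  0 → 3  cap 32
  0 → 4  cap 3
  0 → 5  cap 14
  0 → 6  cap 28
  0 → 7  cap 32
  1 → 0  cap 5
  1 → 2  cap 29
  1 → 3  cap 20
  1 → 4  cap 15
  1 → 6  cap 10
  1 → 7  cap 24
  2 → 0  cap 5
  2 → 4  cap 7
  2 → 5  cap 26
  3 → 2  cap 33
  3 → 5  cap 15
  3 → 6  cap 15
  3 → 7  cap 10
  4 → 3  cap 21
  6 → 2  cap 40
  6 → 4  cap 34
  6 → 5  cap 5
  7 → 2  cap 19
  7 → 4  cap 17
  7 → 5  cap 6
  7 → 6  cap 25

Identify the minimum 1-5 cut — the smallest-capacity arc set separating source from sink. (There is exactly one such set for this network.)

augment #1: 1→0→5 push 5
augment #2: 1→2→5 push 26
augment #3: 1→3→5 push 15
augment #4: 1→6→5 push 5
augment #5: 1→7→5 push 6
augment #6: 1→2→0→5 push 3
augment #7: 1→3→2→0→5 push 2
max flow = 62; residual-reachable set from 1 gives S-side
cut edges (S→T): {(1,0), (2,0), (2,5), (3,5), (6,5), (7,5)} total cap 62

Min-cut arcs: {(1,0), (2,0), (2,5), (3,5), (6,5), (7,5)} (total capacity 62)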